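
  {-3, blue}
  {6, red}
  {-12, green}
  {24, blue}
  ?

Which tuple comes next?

First value goes -3, 6, -12, 24 → -48 (×(-2) each step).
Colour: blue, red, green, blue → red (repeats blue → red → green).
So the next tuple is {-48, red}.

{-48, red}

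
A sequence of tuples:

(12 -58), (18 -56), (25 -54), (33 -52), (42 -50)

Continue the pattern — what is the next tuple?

For the first part, differences are 6, 7, 8, … (increasing by 1 each time): 12, 18, 25, 33, 42 → 52.
For the second part, +2 each step: -58, -56, -54, -52, -50 → -48.
Putting it together: (52 -48).

(52 -48)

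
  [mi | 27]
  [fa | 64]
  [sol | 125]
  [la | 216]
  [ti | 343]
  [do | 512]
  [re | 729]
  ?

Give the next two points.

[mi | 1000], [fa | 1331]

Note: runs through the solfège scale do→ti, so mi, fa, sol, la, ti, do, re → mi → fa.
Second value: 27, 64, 125, 216, 343, 512, 729 → 1000 → 1331 (perfect cubes: 3³, 4³, 5³, …).
So the next two points are [mi | 1000] and [fa | 1331].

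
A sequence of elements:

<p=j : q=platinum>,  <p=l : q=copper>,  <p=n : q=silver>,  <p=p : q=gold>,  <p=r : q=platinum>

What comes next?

<p=t : q=copper>

P: letters move forward 2 places in the alphabet; j, l, n, p, r → t.
Q — repeats platinum → copper → silver → gold: platinum, copper, silver, gold, platinum → copper.
Combining the parts gives <p=t : q=copper>.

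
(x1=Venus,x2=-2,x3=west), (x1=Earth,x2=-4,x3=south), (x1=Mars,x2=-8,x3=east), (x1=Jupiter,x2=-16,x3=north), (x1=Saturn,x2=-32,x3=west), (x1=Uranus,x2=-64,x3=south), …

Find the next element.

(x1=Neptune,x2=-128,x3=east)

X1 goes Venus, Earth, Mars, Jupiter, Saturn, Uranus → Neptune (runs through the planets Mercury→Neptune).
X2 — ×2 each step: -2, -4, -8, -16, -32, -64 → -128.
For the x3, repeats west → south → east → north: west, south, east, north, west, south → east.
Combining the parts gives (x1=Neptune,x2=-128,x3=east).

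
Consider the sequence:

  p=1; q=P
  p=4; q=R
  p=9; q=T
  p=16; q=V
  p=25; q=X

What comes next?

P — perfect squares: 1², 2², 3², …: 1, 4, 9, 16, 25 → 36.
Q: P, R, T, V, X → Z (letters move forward 2 places in the alphabet).
Combining the parts gives p=36; q=Z.

p=36; q=Z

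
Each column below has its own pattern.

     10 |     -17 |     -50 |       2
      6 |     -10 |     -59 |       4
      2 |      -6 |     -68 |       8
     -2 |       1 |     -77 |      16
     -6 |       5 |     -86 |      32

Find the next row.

-10  12  -95  64

First component — −4 each step: 10, 6, 2, -2, -6 → -10.
Second component: -17, -10, -6, 1, 5 → 12 (alternating steps +7, +4, +7, +4, …).
For the third component, −9 each step: -50, -59, -68, -77, -86 → -95.
Fourth component: ×2 each step; 2, 4, 8, 16, 32 → 64.
Combining the parts gives -10  12  -95  64.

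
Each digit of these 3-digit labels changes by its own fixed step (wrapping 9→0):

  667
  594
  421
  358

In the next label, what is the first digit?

2

First digit: −1 each step, mod 10, so 6, 5, 4, 3 → 2.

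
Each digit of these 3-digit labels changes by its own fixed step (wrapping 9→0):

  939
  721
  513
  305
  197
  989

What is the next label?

771

For the first digit, −2 each step, mod 10: 9, 7, 5, 3, 1, 9 → 7.
Second digit goes 3, 2, 1, 0, 9, 8 → 7 (−1 each step, mod 10).
Third digit: +2 each step, mod 10; 9, 1, 3, 5, 7, 9 → 1.
Combining the parts gives 771.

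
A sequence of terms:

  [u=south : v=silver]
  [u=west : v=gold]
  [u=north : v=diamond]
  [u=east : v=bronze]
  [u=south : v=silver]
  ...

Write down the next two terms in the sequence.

U: repeats south → west → north → east, so south, west, north, east, south → west → north.
V: repeats silver → gold → diamond → bronze, so silver, gold, diamond, bronze, silver → gold → diamond.
So the next two terms are [u=west : v=gold] and [u=north : v=diamond].

[u=west : v=gold], [u=north : v=diamond]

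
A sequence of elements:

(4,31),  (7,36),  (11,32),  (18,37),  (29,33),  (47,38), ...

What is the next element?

For the first part, each term is the sum of the two before it: 4, 7, 11, 18, 29, 47 → 76.
Second part goes 31, 36, 32, 37, 33, 38 → 34 (alternating steps +5, −4, +5, −4, …).
Putting it together: (76,34).

(76,34)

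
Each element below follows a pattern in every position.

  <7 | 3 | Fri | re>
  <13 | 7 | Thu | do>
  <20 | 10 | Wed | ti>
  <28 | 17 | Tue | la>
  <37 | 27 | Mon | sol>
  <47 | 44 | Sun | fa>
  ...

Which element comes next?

First entry goes 7, 13, 20, 28, 37, 47 → 58 (differences are 6, 7, 8, … (increasing by 1 each time)).
Second entry: each term is the sum of the two before it; 3, 7, 10, 17, 27, 44 → 71.
Day — runs backward through the weekdays Mon→Sun: Fri, Thu, Wed, Tue, Mon, Sun → Sat.
Note: runs backward through the solfège scale do→ti; re, do, ti, la, sol, fa → mi.
So the next element is <58 | 71 | Sat | mi>.

<58 | 71 | Sat | mi>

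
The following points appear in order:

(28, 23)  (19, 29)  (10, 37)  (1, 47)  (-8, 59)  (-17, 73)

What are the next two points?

First part: 28, 19, 10, 1, -8, -17 → -26 → -35 (−9 each step).
Second part: differences are 6, 8, 10, … (increasing by 2 each time); 23, 29, 37, 47, 59, 73 → 89 → 107.
Putting the parts together: (-26, 89) and then (-35, 107).

(-26, 89), (-35, 107)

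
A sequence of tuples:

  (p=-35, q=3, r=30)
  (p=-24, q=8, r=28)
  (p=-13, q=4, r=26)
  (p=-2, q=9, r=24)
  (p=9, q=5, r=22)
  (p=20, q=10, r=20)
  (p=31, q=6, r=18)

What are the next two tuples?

For the p, +11 each step: -35, -24, -13, -2, 9, 20, 31 → 42 → 53.
Q — alternating steps +5, −4, +5, −4, …: 3, 8, 4, 9, 5, 10, 6 → 11 → 7.
R: −2 each step, so 30, 28, 26, 24, 22, 20, 18 → 16 → 14.
Putting the parts together: (p=42, q=11, r=16) and then (p=53, q=7, r=14).

(p=42, q=11, r=16), (p=53, q=7, r=14)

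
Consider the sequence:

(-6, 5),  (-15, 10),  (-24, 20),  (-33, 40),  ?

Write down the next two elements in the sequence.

(-42, 80), (-51, 160)

First value — −9 each step: -6, -15, -24, -33 → -42 → -51.
Second value: ×2 each step, so 5, 10, 20, 40 → 80 → 160.
So the next two elements are (-42, 80) and (-51, 160).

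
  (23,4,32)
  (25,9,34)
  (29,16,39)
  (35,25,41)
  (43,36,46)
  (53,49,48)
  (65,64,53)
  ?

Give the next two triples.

(79,81,55), (95,100,60)

First component: 23, 25, 29, 35, 43, 53, 65 → 79 → 95 (differences are 2, 4, 6, … (increasing by 2 each time)).
Second component: 4, 9, 16, 25, 36, 49, 64 → 81 → 100 (perfect squares: 2², 3², 4², …).
Third component: alternating steps +2, +5, +2, +5, …; 32, 34, 39, 41, 46, 48, 53 → 55 → 60.
Putting the parts together: (79,81,55) and then (95,100,60).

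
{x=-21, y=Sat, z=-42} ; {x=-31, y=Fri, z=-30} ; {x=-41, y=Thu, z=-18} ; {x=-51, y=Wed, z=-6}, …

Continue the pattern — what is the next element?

{x=-61, y=Tue, z=6}

For the x, −10 each step: -21, -31, -41, -51 → -61.
Y: runs backward through the weekdays Mon→Sun; Sat, Fri, Thu, Wed → Tue.
Z — +12 each step: -42, -30, -18, -6 → 6.
Putting it together: {x=-61, y=Tue, z=6}.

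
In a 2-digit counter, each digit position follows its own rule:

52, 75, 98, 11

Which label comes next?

34

First digit: +2 each step, mod 10; 5, 7, 9, 1 → 3.
Second digit: +3 each step, mod 10, so 2, 5, 8, 1 → 4.
Combining the parts gives 34.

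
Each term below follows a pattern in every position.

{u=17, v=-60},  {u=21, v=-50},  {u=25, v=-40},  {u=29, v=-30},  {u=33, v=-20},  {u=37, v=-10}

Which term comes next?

U: 17, 21, 25, 29, 33, 37 → 41 (+4 each step).
V: -60, -50, -40, -30, -20, -10 → 0 (+10 each step).
So the next term is {u=41, v=0}.

{u=41, v=0}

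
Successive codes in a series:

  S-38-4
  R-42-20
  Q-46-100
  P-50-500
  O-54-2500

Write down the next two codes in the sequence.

N-58-12500 then M-62-62500

Letter: S, R, Q, P, O → N → M (letters move back 1 place in the alphabet).
Second component: +4 each step; 38, 42, 46, 50, 54 → 58 → 62.
Third component goes 4, 20, 100, 500, 2500 → 12500 → 62500 (×5 each step).
Putting the parts together: N-58-12500 and then M-62-62500.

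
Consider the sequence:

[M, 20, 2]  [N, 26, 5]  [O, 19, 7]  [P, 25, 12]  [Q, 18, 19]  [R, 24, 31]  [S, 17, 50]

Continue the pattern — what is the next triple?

[T, 23, 81]

Letter: M, N, O, P, Q, R, S → T (letters move forward 1 place in the alphabet).
For the second slot, alternating steps +6, −7, +6, −7, …: 20, 26, 19, 25, 18, 24, 17 → 23.
Third slot: each term is the sum of the two before it, so 2, 5, 7, 12, 19, 31, 50 → 81.
Putting it together: [T, 23, 81].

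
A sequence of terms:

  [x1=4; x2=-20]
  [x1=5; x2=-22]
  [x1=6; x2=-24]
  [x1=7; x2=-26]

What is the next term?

X1: +1 each step; 4, 5, 6, 7 → 8.
For the x2, −2 each step: -20, -22, -24, -26 → -28.
Combining the parts gives [x1=8; x2=-28].

[x1=8; x2=-28]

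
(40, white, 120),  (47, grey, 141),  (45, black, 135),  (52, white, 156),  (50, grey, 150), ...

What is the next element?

(57, black, 171)

For the first entry, alternating steps +7, −2, +7, −2, …: 40, 47, 45, 52, 50 → 57.
Shade: white, grey, black, white, grey → black (repeats white → grey → black).
Third entry: always 3 × the first entry; 120, 141, 135, 156, 150 → 171.
So the next element is (57, black, 171).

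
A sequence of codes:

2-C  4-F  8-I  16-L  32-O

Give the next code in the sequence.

64-R

First component goes 2, 4, 8, 16, 32 → 64 (×2 each step).
Letter: letters move forward 3 places in the alphabet, so C, F, I, L, O → R.
Combining the parts gives 64-R.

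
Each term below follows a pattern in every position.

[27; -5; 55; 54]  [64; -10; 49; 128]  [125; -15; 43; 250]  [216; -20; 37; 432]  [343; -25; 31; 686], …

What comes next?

[512; -30; 25; 1024]

First value goes 27, 64, 125, 216, 343 → 512 (perfect cubes: 3³, 4³, 5³, …).
Second value: −5 each step; -5, -10, -15, -20, -25 → -30.
For the third value, −6 each step: 55, 49, 43, 37, 31 → 25.
Fourth value — always 2 × the first value: 54, 128, 250, 432, 686 → 1024.
Combining the parts gives [512; -30; 25; 1024].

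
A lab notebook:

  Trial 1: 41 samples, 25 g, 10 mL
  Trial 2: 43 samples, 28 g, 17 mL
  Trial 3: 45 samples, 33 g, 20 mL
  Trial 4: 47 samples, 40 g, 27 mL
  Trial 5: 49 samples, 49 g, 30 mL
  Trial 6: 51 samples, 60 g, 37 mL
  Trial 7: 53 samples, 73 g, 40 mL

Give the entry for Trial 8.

Samples — +2 each step: 41, 43, 45, 47, 49, 51, 53 → 55.
G: differences are 3, 5, 7, … (increasing by 2 each time); 25, 28, 33, 40, 49, 60, 73 → 88.
ML goes 10, 17, 20, 27, 30, 37, 40 → 47 (alternating steps +7, +3, +7, +3, …).
Combining the parts gives 55 samples, 88 g, 47 mL.

55 samples, 88 g, 47 mL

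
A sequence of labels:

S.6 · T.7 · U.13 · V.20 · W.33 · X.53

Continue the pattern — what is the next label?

For the letter, letters move forward 1 place in the alphabet: S, T, U, V, W, X → Y.
Second component: 6, 7, 13, 20, 33, 53 → 86 (each term is the sum of the two before it).
Putting it together: Y.86.

Y.86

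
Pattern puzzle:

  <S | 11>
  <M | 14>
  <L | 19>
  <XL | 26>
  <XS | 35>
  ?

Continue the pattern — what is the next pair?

Size: runs through clothing sizes XS→XL; S, M, L, XL, XS → S.
Second component: differences are 3, 5, 7, … (increasing by 2 each time), so 11, 14, 19, 26, 35 → 46.
So the next pair is <S | 46>.

<S | 46>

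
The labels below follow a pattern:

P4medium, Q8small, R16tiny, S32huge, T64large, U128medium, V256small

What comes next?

W512tiny

Letter: letters move forward 1 place in the alphabet; P, Q, R, S, T, U, V → W.
Second component: ×2 each step; 4, 8, 16, 32, 64, 128, 256 → 512.
Size — repeats medium → small → tiny → huge → large: medium, small, tiny, huge, large, medium, small → tiny.
So the next label is W512tiny.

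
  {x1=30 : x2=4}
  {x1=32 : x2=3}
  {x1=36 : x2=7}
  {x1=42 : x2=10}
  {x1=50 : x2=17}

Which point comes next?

{x1=60 : x2=27}

X1: differences are 2, 4, 6, … (increasing by 2 each time); 30, 32, 36, 42, 50 → 60.
X2: 4, 3, 7, 10, 17 → 27 (each term is the sum of the two before it).
So the next point is {x1=60 : x2=27}.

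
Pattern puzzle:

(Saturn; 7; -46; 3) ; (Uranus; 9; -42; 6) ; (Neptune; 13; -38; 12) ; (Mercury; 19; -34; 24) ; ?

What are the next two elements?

(Venus; 27; -30; 48), (Earth; 37; -26; 96)

Planet goes Saturn, Uranus, Neptune, Mercury → Venus → Earth (runs through the planets Mercury→Neptune).
For the second value, differences are 2, 4, 6, … (increasing by 2 each time): 7, 9, 13, 19 → 27 → 37.
Third value: -46, -42, -38, -34 → -30 → -26 (+4 each step).
For the fourth value, ×2 each step: 3, 6, 12, 24 → 48 → 96.
So the next two elements are (Venus; 27; -30; 48) and (Earth; 37; -26; 96).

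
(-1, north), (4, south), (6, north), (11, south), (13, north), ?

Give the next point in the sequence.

First coordinate: -1, 4, 6, 11, 13 → 18 (alternating steps +5, +2, +5, +2, …).
Direction — alternates north ↔ south: north, south, north, south, north → south.
Putting it together: (18, south).

(18, south)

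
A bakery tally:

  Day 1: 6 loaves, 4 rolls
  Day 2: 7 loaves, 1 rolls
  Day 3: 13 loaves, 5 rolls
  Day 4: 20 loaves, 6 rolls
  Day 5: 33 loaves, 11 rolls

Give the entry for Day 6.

53 loaves, 17 rolls

For the loaves, each term is the sum of the two before it: 6, 7, 13, 20, 33 → 53.
Rolls: each term is the sum of the two before it; 4, 1, 5, 6, 11 → 17.
Putting it together: 53 loaves, 17 rolls.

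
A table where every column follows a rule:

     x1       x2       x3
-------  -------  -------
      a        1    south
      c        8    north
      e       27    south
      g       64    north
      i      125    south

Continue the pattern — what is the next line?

k  216  north

For the column x1, letters move forward 2 places in the alphabet: a, c, e, g, i → k.
Column x2 goes 1, 8, 27, 64, 125 → 216 (perfect cubes: 1³, 2³, 3³, …).
Column x3 goes south, north, south, north, south → north (alternates south ↔ north).
So the next line is k  216  north.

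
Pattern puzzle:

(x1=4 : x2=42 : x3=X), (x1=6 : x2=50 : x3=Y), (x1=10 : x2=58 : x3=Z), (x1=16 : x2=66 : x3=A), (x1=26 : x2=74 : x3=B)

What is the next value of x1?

42

X1: each term is the sum of the two before it, so 4, 6, 10, 16, 26 → 42.
For the x2, +8 each step: 42, 50, 58, 66, 74 → 82.
X3: letters move forward 1 place in the alphabet, wrapping Z→A; X, Y, Z, A, B → C.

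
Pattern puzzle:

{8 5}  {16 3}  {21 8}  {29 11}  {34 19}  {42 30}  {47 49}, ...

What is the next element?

First value: alternating steps +8, +5, +8, +5, …; 8, 16, 21, 29, 34, 42, 47 → 55.
Second value: each term is the sum of the two before it, so 5, 3, 8, 11, 19, 30, 49 → 79.
Combining the parts gives {55 79}.

{55 79}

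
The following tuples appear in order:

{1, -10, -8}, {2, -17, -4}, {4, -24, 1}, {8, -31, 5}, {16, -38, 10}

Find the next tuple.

For the first entry, ×2 each step: 1, 2, 4, 8, 16 → 32.
Second entry — −7 each step: -10, -17, -24, -31, -38 → -45.
Third entry: alternating steps +4, +5, +4, +5, …; -8, -4, 1, 5, 10 → 14.
So the next tuple is {32, -45, 14}.

{32, -45, 14}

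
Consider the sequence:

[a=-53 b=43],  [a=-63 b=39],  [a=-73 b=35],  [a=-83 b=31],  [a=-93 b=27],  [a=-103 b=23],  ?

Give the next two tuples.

A: −10 each step; -53, -63, -73, -83, -93, -103 → -113 → -123.
For the b, −4 each step: 43, 39, 35, 31, 27, 23 → 19 → 15.
Putting the parts together: [a=-113 b=19] and then [a=-123 b=15].

[a=-113 b=19], [a=-123 b=15]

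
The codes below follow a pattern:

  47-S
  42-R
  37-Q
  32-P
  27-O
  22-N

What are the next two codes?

First component: −5 each step, so 47, 42, 37, 32, 27, 22 → 17 → 12.
Letter — letters move back 1 place in the alphabet: S, R, Q, P, O, N → M → L.
So the next two codes are 17-M and 12-L.

17-M then 12-L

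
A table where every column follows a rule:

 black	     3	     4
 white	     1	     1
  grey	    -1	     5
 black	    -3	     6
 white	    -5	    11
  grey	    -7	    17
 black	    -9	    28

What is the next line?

white  -11  45

Shade: repeats black → white → grey, so black, white, grey, black, white, grey, black → white.
Second component: −2 each step; 3, 1, -1, -3, -5, -7, -9 → -11.
For the third component, each term is the sum of the two before it: 4, 1, 5, 6, 11, 17, 28 → 45.
Putting it together: white  -11  45.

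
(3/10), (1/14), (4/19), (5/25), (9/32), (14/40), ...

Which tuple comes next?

First entry: each term is the sum of the two before it; 3, 1, 4, 5, 9, 14 → 23.
For the second entry, differences are 4, 5, 6, … (increasing by 1 each time): 10, 14, 19, 25, 32, 40 → 49.
So the next tuple is (23/49).

(23/49)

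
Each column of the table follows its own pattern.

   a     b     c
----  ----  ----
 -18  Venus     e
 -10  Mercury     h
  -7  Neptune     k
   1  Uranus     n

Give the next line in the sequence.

Column a: alternating steps +8, +3, +8, +3, …; -18, -10, -7, 1 → 4.
For the column b, runs backward through the planets Mercury→Neptune: Venus, Mercury, Neptune, Uranus → Saturn.
Column c — letters move forward 3 places in the alphabet: e, h, k, n → q.
Combining the parts gives 4  Saturn  q.

4  Saturn  q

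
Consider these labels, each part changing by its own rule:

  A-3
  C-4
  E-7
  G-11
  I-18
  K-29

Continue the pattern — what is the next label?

M-47

Letter goes A, C, E, G, I, K → M (letters move forward 2 places in the alphabet).
Second component: each term is the sum of the two before it, so 3, 4, 7, 11, 18, 29 → 47.
Putting it together: M-47.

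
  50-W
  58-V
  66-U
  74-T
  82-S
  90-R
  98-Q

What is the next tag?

106-P

First component: +8 each step, so 50, 58, 66, 74, 82, 90, 98 → 106.
Letter — letters move back 1 place in the alphabet: W, V, U, T, S, R, Q → P.
So the next tag is 106-P.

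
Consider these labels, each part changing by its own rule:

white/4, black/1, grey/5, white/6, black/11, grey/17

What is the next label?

white/28

Shade: repeats white → black → grey; white, black, grey, white, black, grey → white.
Second component: each term is the sum of the two before it; 4, 1, 5, 6, 11, 17 → 28.
Putting it together: white/28.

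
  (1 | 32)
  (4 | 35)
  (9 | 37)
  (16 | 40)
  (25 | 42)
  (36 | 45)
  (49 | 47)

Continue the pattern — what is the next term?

For the first part, perfect squares: 1², 2², 3², …: 1, 4, 9, 16, 25, 36, 49 → 64.
Second part: 32, 35, 37, 40, 42, 45, 47 → 50 (alternating steps +3, +2, +3, +2, …).
Putting it together: (64 | 50).

(64 | 50)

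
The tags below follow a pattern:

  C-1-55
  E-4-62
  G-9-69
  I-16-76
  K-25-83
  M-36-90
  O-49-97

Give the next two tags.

Letter goes C, E, G, I, K, M, O → Q → S (letters move forward 2 places in the alphabet).
Second component: 1, 4, 9, 16, 25, 36, 49 → 64 → 81 (perfect squares: 1², 2², 3², …).
For the third component, +7 each step: 55, 62, 69, 76, 83, 90, 97 → 104 → 111.
So the next two tags are Q-64-104 and S-81-111.

Q-64-104 then S-81-111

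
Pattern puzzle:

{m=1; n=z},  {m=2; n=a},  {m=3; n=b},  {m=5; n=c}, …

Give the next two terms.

M: each term is the sum of the two before it; 1, 2, 3, 5 → 8 → 13.
N — letters move forward 1 place in the alphabet, wrapping Z→A: z, a, b, c → d → e.
Putting the parts together: {m=8; n=d} and then {m=13; n=e}.

{m=8; n=d}, {m=13; n=e}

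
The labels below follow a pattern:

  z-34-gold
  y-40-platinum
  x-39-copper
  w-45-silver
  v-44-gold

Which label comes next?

u-50-platinum

Letter — letters move back 1 place in the alphabet: z, y, x, w, v → u.
Second component — alternating steps +6, −1, +6, −1, …: 34, 40, 39, 45, 44 → 50.
Metal goes gold, platinum, copper, silver, gold → platinum (repeats gold → platinum → copper → silver).
So the next label is u-50-platinum.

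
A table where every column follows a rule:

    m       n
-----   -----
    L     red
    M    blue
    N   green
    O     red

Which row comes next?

P  blue

Column m — letters move forward 1 place in the alphabet: L, M, N, O → P.
Column n: red, blue, green, red → blue (repeats red → blue → green).
So the next row is P  blue.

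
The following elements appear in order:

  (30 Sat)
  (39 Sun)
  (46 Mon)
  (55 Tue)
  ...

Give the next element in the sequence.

(62 Wed)

First entry goes 30, 39, 46, 55 → 62 (alternating steps +9, +7, +9, +7, …).
Day: runs through the weekdays Mon→Sun, so Sat, Sun, Mon, Tue → Wed.
Combining the parts gives (62 Wed).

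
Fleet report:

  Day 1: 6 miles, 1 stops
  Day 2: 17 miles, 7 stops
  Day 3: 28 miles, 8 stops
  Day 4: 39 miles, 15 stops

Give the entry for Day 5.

50 miles, 23 stops

Miles — +11 each step: 6, 17, 28, 39 → 50.
Stops: each term is the sum of the two before it; 1, 7, 8, 15 → 23.
Putting it together: 50 miles, 23 stops.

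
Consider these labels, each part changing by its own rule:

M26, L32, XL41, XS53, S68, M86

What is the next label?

Size: M, L, XL, XS, S, M → L (repeats M → L → XL → XS → S).
For the second component, differences are 6, 9, 12, … (increasing by 3 each time): 26, 32, 41, 53, 68, 86 → 107.
So the next label is L107.

L107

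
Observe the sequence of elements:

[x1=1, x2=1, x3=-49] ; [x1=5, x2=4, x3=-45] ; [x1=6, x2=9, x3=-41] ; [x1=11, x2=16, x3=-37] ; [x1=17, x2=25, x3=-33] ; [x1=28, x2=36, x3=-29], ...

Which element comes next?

[x1=45, x2=49, x3=-25]

X1 goes 1, 5, 6, 11, 17, 28 → 45 (each term is the sum of the two before it).
X2: perfect squares: 1², 2², 3², …; 1, 4, 9, 16, 25, 36 → 49.
For the x3, +4 each step: -49, -45, -41, -37, -33, -29 → -25.
Combining the parts gives [x1=45, x2=49, x3=-25].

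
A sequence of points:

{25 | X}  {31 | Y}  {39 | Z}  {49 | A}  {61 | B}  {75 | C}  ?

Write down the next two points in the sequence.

{91 | D}, {109 | E}

For the first coordinate, differences are 6, 8, 10, … (increasing by 2 each time): 25, 31, 39, 49, 61, 75 → 91 → 109.
Letter: letters move forward 1 place in the alphabet, wrapping Z→A; X, Y, Z, A, B, C → D → E.
Putting the parts together: {91 | D} and then {109 | E}.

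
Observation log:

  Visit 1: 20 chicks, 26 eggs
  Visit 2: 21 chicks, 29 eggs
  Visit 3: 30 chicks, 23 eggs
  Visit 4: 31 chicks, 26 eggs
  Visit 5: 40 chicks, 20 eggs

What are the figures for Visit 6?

Chicks: alternating steps +1, +9, +1, +9, …, so 20, 21, 30, 31, 40 → 41.
Eggs goes 26, 29, 23, 26, 20 → 23 (alternating steps +3, −6, +3, −6, …).
So the next line is 41 chicks, 23 eggs.

41 chicks, 23 eggs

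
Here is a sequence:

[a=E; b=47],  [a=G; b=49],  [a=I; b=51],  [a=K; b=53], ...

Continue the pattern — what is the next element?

A: letters move forward 2 places in the alphabet; E, G, I, K → M.
B: 47, 49, 51, 53 → 55 (+2 each step).
Putting it together: [a=M; b=55].

[a=M; b=55]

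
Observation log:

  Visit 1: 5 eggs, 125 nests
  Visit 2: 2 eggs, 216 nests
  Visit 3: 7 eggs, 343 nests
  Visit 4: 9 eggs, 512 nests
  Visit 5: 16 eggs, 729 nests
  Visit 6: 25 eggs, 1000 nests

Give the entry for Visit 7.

Eggs: 5, 2, 7, 9, 16, 25 → 41 (each term is the sum of the two before it).
Nests goes 125, 216, 343, 512, 729, 1000 → 1331 (perfect cubes: 5³, 6³, 7³, …).
So the next row is 41 eggs, 1331 nests.

41 eggs, 1331 nests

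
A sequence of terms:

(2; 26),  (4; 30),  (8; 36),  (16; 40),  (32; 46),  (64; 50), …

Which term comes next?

(128; 56)

First component: ×2 each step; 2, 4, 8, 16, 32, 64 → 128.
Second component: 26, 30, 36, 40, 46, 50 → 56 (alternating steps +4, +6, +4, +6, …).
So the next term is (128; 56).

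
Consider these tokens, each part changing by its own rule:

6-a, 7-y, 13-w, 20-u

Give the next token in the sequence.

First component: 6, 7, 13, 20 → 33 (each term is the sum of the two before it).
For the letter, letters move back 2 places in the alphabet, wrapping A→Z: a, y, w, u → s.
Combining the parts gives 33-s.

33-s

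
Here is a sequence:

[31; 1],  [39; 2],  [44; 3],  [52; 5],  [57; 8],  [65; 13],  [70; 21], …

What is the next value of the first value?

First value — alternating steps +8, +5, +8, +5, …: 31, 39, 44, 52, 57, 65, 70 → 78.

78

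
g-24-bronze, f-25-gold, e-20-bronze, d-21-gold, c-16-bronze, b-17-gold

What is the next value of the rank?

Rank: bronze, gold, bronze, gold, bronze, gold → bronze (alternates bronze ↔ gold).

bronze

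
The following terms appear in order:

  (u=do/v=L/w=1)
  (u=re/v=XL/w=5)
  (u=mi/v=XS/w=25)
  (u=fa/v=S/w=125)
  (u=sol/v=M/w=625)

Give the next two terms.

(u=la/v=L/w=3125), (u=ti/v=XL/w=15625)

For the u, runs through the solfège scale do→ti: do, re, mi, fa, sol → la → ti.
V: L, XL, XS, S, M → L → XL (runs through clothing sizes XS→XL).
W: 1, 5, 25, 125, 625 → 3125 → 15625 (×5 each step).
Putting the parts together: (u=la/v=L/w=3125) and then (u=ti/v=XL/w=15625).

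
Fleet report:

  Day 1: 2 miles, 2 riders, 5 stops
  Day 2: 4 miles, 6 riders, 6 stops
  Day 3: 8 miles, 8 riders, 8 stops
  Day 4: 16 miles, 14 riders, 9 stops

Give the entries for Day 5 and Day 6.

32 miles, 22 riders, 11 stops; 64 miles, 36 riders, 12 stops

For the miles, ×2 each step: 2, 4, 8, 16 → 32 → 64.
Riders — each term is the sum of the two before it: 2, 6, 8, 14 → 22 → 36.
Stops — alternating steps +1, +2, +1, +2, …: 5, 6, 8, 9 → 11 → 12.
So the next two lines are 32 miles, 22 riders, 11 stops and 64 miles, 36 riders, 12 stops.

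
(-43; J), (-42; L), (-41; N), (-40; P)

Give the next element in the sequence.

(-39; R)

First slot: -43, -42, -41, -40 → -39 (+1 each step).
For the letter, letters move forward 2 places in the alphabet: J, L, N, P → R.
So the next element is (-39; R).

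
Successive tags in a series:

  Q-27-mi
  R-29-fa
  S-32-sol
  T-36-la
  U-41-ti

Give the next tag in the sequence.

V-47-do

Letter: letters move forward 1 place in the alphabet; Q, R, S, T, U → V.
Second component: differences are 2, 3, 4, … (increasing by 1 each time); 27, 29, 32, 36, 41 → 47.
For the note, runs through the solfège scale do→ti: mi, fa, sol, la, ti → do.
Putting it together: V-47-do.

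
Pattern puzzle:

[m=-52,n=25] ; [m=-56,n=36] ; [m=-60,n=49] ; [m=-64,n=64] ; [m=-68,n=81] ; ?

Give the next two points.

[m=-72,n=100], [m=-76,n=121]

For the m, −4 each step: -52, -56, -60, -64, -68 → -72 → -76.
N — perfect squares: 5², 6², 7², …: 25, 36, 49, 64, 81 → 100 → 121.
So the next two points are [m=-72,n=100] and [m=-76,n=121].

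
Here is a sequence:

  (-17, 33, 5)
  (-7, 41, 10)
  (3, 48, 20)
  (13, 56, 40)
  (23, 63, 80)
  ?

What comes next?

(33, 71, 160)

First part: -17, -7, 3, 13, 23 → 33 (+10 each step).
Second part: 33, 41, 48, 56, 63 → 71 (alternating steps +8, +7, +8, +7, …).
For the third part, ×2 each step: 5, 10, 20, 40, 80 → 160.
So the next triple is (33, 71, 160).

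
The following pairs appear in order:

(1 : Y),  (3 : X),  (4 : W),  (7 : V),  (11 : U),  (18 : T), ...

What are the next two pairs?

(29 : S), (47 : R)

First entry: 1, 3, 4, 7, 11, 18 → 29 → 47 (each term is the sum of the two before it).
Letter: Y, X, W, V, U, T → S → R (letters move back 1 place in the alphabet).
So the next two pairs are (29 : S) and (47 : R).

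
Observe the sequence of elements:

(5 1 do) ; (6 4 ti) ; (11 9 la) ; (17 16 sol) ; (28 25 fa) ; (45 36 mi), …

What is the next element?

(73 49 re)

First part: each term is the sum of the two before it, so 5, 6, 11, 17, 28, 45 → 73.
Second part: perfect squares: 1², 2², 3², …, so 1, 4, 9, 16, 25, 36 → 49.
Note: do, ti, la, sol, fa, mi → re (runs backward through the solfège scale do→ti).
So the next element is (73 49 re).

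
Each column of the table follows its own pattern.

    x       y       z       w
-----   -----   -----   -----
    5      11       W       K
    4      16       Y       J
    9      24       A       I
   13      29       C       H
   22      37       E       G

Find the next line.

35  42  G  F

Column x: each term is the sum of the two before it, so 5, 4, 9, 13, 22 → 35.
Column y: 11, 16, 24, 29, 37 → 42 (alternating steps +5, +8, +5, +8, …).
Column z: W, Y, A, C, E → G (letters move forward 2 places in the alphabet, wrapping Z→A).
Column w: K, J, I, H, G → F (letters move back 1 place in the alphabet).
Combining the parts gives 35  42  G  F.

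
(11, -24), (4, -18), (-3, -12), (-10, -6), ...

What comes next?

First entry: −7 each step; 11, 4, -3, -10 → -17.
Second entry goes -24, -18, -12, -6 → 0 (+6 each step).
Combining the parts gives (-17, 0).

(-17, 0)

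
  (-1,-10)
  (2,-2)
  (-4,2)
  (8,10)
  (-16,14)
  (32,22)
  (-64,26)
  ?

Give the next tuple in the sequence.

(128,34)

First component goes -1, 2, -4, 8, -16, 32, -64 → 128 (×(-2) each step).
For the second component, alternating steps +8, +4, +8, +4, …: -10, -2, 2, 10, 14, 22, 26 → 34.
So the next tuple is (128,34).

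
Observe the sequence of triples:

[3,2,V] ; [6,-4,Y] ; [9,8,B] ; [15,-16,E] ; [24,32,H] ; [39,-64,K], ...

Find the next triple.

First value: each term is the sum of the two before it, so 3, 6, 9, 15, 24, 39 → 63.
Second value goes 2, -4, 8, -16, 32, -64 → 128 (×(-2) each step).
Letter: V, Y, B, E, H, K → N (letters move forward 3 places in the alphabet, wrapping Z→A).
Putting it together: [63,128,N].

[63,128,N]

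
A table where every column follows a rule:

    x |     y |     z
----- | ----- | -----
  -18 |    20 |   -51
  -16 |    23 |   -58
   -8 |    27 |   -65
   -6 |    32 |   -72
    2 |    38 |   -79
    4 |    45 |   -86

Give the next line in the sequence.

12  53  -93

Column x: alternating steps +2, +8, +2, +8, …, so -18, -16, -8, -6, 2, 4 → 12.
Column y — differences are 3, 4, 5, … (increasing by 1 each time): 20, 23, 27, 32, 38, 45 → 53.
Column z: -51, -58, -65, -72, -79, -86 → -93 (−7 each step).
Combining the parts gives 12  53  -93.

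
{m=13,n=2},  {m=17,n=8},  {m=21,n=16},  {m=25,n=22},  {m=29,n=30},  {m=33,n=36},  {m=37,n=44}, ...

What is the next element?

M: +4 each step; 13, 17, 21, 25, 29, 33, 37 → 41.
N: alternating steps +6, +8, +6, +8, …; 2, 8, 16, 22, 30, 36, 44 → 50.
Combining the parts gives {m=41,n=50}.

{m=41,n=50}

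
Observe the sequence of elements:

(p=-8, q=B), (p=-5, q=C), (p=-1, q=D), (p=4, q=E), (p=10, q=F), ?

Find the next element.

(p=17, q=G)

P: differences are 3, 4, 5, … (increasing by 1 each time), so -8, -5, -1, 4, 10 → 17.
Q — letters move forward 1 place in the alphabet: B, C, D, E, F → G.
Combining the parts gives (p=17, q=G).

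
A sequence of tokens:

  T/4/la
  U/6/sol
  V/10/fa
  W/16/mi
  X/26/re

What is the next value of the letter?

For the letter, letters move forward 1 place in the alphabet: T, U, V, W, X → Y.

Y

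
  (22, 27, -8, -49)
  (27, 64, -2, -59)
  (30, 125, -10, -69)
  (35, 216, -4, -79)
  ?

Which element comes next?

(38, 343, -12, -89)

First component goes 22, 27, 30, 35 → 38 (alternating steps +5, +3, +5, +3, …).
Second component: 27, 64, 125, 216 → 343 (perfect cubes: 3³, 4³, 5³, …).
Third component — alternating steps +6, −8, +6, −8, …: -8, -2, -10, -4 → -12.
Fourth component: −10 each step, so -49, -59, -69, -79 → -89.
Putting it together: (38, 343, -12, -89).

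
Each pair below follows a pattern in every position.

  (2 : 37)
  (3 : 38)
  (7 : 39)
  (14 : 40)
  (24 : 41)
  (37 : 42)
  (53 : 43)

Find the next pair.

First part: differences are 1, 4, 7, … (increasing by 3 each time), so 2, 3, 7, 14, 24, 37, 53 → 72.
Second part: +1 each step, so 37, 38, 39, 40, 41, 42, 43 → 44.
Combining the parts gives (72 : 44).

(72 : 44)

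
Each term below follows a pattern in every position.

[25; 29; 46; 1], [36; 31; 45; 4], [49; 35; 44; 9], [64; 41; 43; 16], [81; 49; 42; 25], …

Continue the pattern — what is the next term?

[100; 59; 41; 36]

First entry: 25, 36, 49, 64, 81 → 100 (perfect squares: 5², 6², 7², …).
Second entry: 29, 31, 35, 41, 49 → 59 (differences are 2, 4, 6, … (increasing by 2 each time)).
Third entry: −1 each step, so 46, 45, 44, 43, 42 → 41.
Fourth entry: perfect squares: 1², 2², 3², …, so 1, 4, 9, 16, 25 → 36.
Putting it together: [100; 59; 41; 36].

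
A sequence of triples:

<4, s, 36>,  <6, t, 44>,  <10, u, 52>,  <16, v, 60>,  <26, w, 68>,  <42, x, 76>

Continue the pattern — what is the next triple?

<68, y, 84>

For the first slot, each term is the sum of the two before it: 4, 6, 10, 16, 26, 42 → 68.
Letter: letters move forward 1 place in the alphabet, so s, t, u, v, w, x → y.
Third slot: +8 each step; 36, 44, 52, 60, 68, 76 → 84.
Putting it together: <68, y, 84>.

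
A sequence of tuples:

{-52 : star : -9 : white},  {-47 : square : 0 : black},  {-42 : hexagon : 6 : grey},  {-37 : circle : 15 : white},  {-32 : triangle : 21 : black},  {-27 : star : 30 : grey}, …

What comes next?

{-22 : square : 36 : white}

First entry: -52, -47, -42, -37, -32, -27 → -22 (+5 each step).
Shape: repeats star → square → hexagon → circle → triangle, so star, square, hexagon, circle, triangle, star → square.
For the third entry, alternating steps +9, +6, +9, +6, …: -9, 0, 6, 15, 21, 30 → 36.
Shade — repeats white → black → grey: white, black, grey, white, black, grey → white.
Putting it together: {-22 : square : 36 : white}.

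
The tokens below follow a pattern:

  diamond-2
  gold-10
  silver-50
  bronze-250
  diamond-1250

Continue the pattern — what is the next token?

gold-6250

Rank: diamond, gold, silver, bronze, diamond → gold (repeats diamond → gold → silver → bronze).
Second component: 2, 10, 50, 250, 1250 → 6250 (×5 each step).
Combining the parts gives gold-6250.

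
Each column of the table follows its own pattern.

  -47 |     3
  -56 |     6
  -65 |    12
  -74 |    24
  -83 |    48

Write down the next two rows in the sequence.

-92  96; -101  192

First component — −9 each step: -47, -56, -65, -74, -83 → -92 → -101.
Second component: ×2 each step, so 3, 6, 12, 24, 48 → 96 → 192.
Putting the parts together: -92  96 and then -101  192.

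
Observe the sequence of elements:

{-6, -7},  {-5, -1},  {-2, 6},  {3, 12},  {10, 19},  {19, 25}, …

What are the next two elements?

First entry — differences are 1, 3, 5, … (increasing by 2 each time): -6, -5, -2, 3, 10, 19 → 30 → 43.
Second entry goes -7, -1, 6, 12, 19, 25 → 32 → 38 (alternating steps +6, +7, +6, +7, …).
So the next two elements are {30, 32} and {43, 38}.

{30, 32}, {43, 38}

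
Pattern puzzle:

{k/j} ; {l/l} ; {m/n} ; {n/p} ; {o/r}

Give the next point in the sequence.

{p/t}

First letter: letters move forward 1 place in the alphabet, so k, l, m, n, o → p.
For the second letter, letters move forward 2 places in the alphabet: j, l, n, p, r → t.
So the next point is {p/t}.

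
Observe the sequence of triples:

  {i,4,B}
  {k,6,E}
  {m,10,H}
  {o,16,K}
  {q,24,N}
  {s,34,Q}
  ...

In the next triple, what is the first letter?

u

First letter: i, k, m, o, q, s → u (letters move forward 2 places in the alphabet).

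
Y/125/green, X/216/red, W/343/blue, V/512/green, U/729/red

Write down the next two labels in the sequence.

For the letter, letters move back 1 place in the alphabet: Y, X, W, V, U → T → S.
Second component: perfect cubes: 5³, 6³, 7³, …; 125, 216, 343, 512, 729 → 1000 → 1331.
Colour goes green, red, blue, green, red → blue → green (repeats green → red → blue).
So the next two labels are T/1000/blue and S/1331/green.

T/1000/blue then S/1331/green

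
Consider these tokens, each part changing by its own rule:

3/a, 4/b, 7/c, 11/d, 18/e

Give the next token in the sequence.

29/f

First component: each term is the sum of the two before it, so 3, 4, 7, 11, 18 → 29.
For the letter, letters move forward 1 place in the alphabet: a, b, c, d, e → f.
So the next token is 29/f.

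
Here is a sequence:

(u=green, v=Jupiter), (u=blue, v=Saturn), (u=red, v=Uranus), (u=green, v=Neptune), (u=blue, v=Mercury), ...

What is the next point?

(u=red, v=Venus)

U — repeats green → blue → red: green, blue, red, green, blue → red.
V: Jupiter, Saturn, Uranus, Neptune, Mercury → Venus (runs through the planets Mercury→Neptune).
So the next point is (u=red, v=Venus).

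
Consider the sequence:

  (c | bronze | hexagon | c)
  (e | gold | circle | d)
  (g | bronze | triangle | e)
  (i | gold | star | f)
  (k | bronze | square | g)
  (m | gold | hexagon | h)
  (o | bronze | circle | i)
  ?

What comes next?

(q | gold | triangle | j)

First letter: c, e, g, i, k, m, o → q (letters move forward 2 places in the alphabet).
Rank: alternates bronze ↔ gold, so bronze, gold, bronze, gold, bronze, gold, bronze → gold.
Shape: repeats hexagon → circle → triangle → star → square, so hexagon, circle, triangle, star, square, hexagon, circle → triangle.
Second letter: letters move forward 1 place in the alphabet, so c, d, e, f, g, h, i → j.
So the next tuple is (q | gold | triangle | j).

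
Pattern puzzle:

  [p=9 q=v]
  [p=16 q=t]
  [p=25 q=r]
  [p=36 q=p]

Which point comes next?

[p=49 q=n]

P: 9, 16, 25, 36 → 49 (perfect squares: 3², 4², 5², …).
Q: v, t, r, p → n (letters move back 2 places in the alphabet).
Combining the parts gives [p=49 q=n].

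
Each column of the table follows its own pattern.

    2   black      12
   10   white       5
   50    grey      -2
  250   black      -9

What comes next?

First component: 2, 10, 50, 250 → 1250 (×5 each step).
Shade: repeats black → white → grey; black, white, grey, black → white.
For the third component, −7 each step: 12, 5, -2, -9 → -16.
Putting it together: 1250  white  -16.

1250  white  -16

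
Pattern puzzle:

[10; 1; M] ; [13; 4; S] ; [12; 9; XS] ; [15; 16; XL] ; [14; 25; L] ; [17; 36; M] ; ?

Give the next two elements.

[16; 49; S], [19; 64; XS]

First coordinate: alternating steps +3, −1, +3, −1, …, so 10, 13, 12, 15, 14, 17 → 16 → 19.
Second coordinate: perfect squares: 1², 2², 3², …, so 1, 4, 9, 16, 25, 36 → 49 → 64.
Size — repeats M → S → XS → XL → L: M, S, XS, XL, L, M → S → XS.
So the next two elements are [16; 49; S] and [19; 64; XS].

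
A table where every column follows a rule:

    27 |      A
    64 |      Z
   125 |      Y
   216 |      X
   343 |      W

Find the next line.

512  V

For the first component, perfect cubes: 3³, 4³, 5³, …: 27, 64, 125, 216, 343 → 512.
Letter: letters move back 1 place in the alphabet, wrapping A→Z, so A, Z, Y, X, W → V.
Putting it together: 512  V.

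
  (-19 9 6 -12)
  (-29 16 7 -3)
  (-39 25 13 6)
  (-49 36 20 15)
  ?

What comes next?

(-59 49 33 24)

First entry: -19, -29, -39, -49 → -59 (−10 each step).
Second entry: perfect squares: 3², 4², 5², …, so 9, 16, 25, 36 → 49.
Third entry: each term is the sum of the two before it, so 6, 7, 13, 20 → 33.
For the fourth entry, +9 each step: -12, -3, 6, 15 → 24.
So the next term is (-59 49 33 24).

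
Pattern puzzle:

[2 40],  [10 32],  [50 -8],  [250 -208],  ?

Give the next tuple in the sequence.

[1250 -1208]

First component: 2, 10, 50, 250 → 1250 (×5 each step).
Second component: together with the first component always sums to 42; 40, 32, -8, -208 → -1208.
Combining the parts gives [1250 -1208].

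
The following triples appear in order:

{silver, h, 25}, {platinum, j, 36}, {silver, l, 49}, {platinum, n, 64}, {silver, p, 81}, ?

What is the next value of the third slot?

Third slot: perfect squares: 5², 6², 7², …, so 25, 36, 49, 64, 81 → 100.

100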